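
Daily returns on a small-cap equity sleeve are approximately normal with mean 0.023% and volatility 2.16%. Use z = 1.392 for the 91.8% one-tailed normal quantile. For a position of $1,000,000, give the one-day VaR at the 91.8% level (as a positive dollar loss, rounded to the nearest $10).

$29,840

VaR = −μ + z·σ = −(0.023%) + 1.392 × 2.16% = 2.984%.
On $1,000,000: 0.02984 × $1,000,000 = $29,840.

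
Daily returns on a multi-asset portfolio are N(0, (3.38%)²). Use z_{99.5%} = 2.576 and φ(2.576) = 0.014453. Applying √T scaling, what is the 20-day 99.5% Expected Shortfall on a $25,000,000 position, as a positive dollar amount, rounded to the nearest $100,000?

σ_{20d} = 3.38% × √20 = 15.116%.
ES multiplier = φ(z)/(1−α) = 0.014453/0.005 = 2.891.
ES = 15.116% × 2.891 = 43.700%; on $25,000,000: $10,925,000.

$10,900,000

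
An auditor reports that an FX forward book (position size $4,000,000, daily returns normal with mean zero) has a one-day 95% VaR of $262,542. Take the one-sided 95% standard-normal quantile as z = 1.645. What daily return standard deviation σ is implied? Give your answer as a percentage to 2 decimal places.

VaR as a fraction: $262,542 / $4,000,000 = 6.564%.
σ = VaR / z = 6.564% / 1.645 = 3.990%.

3.99%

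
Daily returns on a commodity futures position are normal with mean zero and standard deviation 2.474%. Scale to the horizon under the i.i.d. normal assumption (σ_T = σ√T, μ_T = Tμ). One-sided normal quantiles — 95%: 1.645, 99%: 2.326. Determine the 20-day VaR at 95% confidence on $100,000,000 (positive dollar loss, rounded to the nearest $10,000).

$18,200,000

σ_{20d} = 2.474% × √20 = 11.064%.
VaR = 1.645 × 11.064% = 18.200%.
On $100,000,000: 0.18200 × $100,000,000 = $18,200,000.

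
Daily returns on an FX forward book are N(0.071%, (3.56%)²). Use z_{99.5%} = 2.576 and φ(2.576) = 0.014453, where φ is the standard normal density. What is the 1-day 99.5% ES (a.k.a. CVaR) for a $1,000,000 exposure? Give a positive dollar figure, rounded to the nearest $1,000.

Tail multiplier: φ(z)/(1−α) = 0.014453 / 0.005 = 2.891.
ES = −(0.071%) + 3.56% × 2.891 = 10.221%.
On $1,000,000: 0.10221 × $1,000,000 = $102,210.

$102,000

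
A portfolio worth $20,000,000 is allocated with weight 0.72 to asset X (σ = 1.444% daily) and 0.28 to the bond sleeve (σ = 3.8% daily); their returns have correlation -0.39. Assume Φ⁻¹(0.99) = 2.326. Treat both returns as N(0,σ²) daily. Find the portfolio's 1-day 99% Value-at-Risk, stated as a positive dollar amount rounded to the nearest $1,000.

σ_p² = 0.72²·1.444² + 0.28²·3.8² + 2·-0.39·0.72·0.28·1.444·3.8 = 1.3502 (%²).
σ_p = √1.3502 = 1.162%.
VaR = 2.326 × 1.162% = 2.703%; on $20,000,000 that is $540,600.

$541,000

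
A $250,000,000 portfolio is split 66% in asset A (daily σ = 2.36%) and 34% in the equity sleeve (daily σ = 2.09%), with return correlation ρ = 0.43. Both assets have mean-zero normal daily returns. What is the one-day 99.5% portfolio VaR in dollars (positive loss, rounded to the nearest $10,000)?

$12,690,000

σ_p² = 0.66²·2.36² + 0.34²·2.09² + 2·0.43·0.66·0.34·2.36·2.09 = 3.8829 (%²).
σ_p = √3.8829 = 1.971%.
At 99.5%, z = 2.576.
VaR = 2.576 × 1.971% = 5.077%; on $250,000,000 that is $12,692,500.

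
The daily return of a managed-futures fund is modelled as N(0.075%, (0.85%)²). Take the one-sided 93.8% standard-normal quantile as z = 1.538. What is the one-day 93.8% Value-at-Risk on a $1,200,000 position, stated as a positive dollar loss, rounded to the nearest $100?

VaR = −μ + z·σ = −(0.075%) + 1.538 × 0.85% = 1.232%.
On $1,200,000: 0.01232 × $1,200,000 = $14,784.

$14,800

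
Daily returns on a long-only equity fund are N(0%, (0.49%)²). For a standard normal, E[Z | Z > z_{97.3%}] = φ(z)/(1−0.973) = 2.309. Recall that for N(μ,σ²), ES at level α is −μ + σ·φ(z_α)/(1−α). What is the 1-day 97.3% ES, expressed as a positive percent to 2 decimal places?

ES = 0.49% × 2.309 = 1.131%.

1.13%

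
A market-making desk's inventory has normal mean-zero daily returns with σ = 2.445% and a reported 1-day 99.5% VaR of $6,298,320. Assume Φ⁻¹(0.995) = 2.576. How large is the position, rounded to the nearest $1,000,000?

$100,000,000

VaR as a fraction of value: z·σ = 2.576 × 2.445% = 6.29832%.
Position = $6,298,320 / 0.0629832 = $100,000,000.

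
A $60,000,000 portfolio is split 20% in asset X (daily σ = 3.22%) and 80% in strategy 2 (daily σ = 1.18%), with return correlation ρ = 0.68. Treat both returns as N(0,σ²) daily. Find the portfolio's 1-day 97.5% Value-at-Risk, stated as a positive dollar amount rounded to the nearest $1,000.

σ_p² = 0.2²·3.22² + 0.8²·1.18² + 2·0.68·0.2·0.8·3.22·1.18 = 2.1327 (%²).
σ_p = √2.1327 = 1.460%.
At 97.5%, z = 1.960.
VaR = 1.960 × 1.460% = 2.862%; on $60,000,000 that is $1,717,200.

$1,717,000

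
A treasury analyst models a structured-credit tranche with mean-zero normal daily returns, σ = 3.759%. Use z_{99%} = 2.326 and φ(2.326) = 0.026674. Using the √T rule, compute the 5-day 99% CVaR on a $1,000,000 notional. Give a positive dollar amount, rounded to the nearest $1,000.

$224,000

σ_{5d} = 3.759% × √5 = 8.405%.
ES multiplier = φ(z)/(1−α) = 0.026674/0.01 = 2.667.
ES = 8.405% × 2.667 = 22.416%; on $1,000,000: $224,160.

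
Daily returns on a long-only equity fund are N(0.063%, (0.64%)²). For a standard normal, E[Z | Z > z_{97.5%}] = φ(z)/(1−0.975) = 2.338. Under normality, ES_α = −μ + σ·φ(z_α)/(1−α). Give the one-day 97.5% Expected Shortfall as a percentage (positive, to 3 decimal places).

ES = −(0.063%) + 0.64% × 2.338 = 1.433%.

1.433%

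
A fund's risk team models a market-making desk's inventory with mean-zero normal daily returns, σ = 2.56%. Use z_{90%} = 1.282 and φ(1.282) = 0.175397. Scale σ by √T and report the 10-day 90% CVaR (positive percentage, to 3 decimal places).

14.199%

σ_{10d} = 2.56% × √10 = 8.095%.
ES multiplier = φ(z)/(1−α) = 0.175397/0.1 = 1.754.
ES = 8.095% × 1.754 = 14.199%.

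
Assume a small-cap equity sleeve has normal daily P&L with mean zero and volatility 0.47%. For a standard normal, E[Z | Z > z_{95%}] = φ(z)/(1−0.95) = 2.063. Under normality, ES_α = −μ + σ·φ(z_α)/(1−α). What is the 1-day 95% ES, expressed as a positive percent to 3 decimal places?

ES = 0.47% × 2.063 = 0.970%.

0.970%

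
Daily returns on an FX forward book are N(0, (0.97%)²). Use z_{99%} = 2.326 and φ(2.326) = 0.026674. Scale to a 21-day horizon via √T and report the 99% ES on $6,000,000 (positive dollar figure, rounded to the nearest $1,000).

$711,000

σ_{21d} = 0.97% × √21 = 4.445%.
ES multiplier = φ(z)/(1−α) = 0.026674/0.01 = 2.667.
ES = 4.445% × 2.667 = 11.855%; on $6,000,000: $711,300.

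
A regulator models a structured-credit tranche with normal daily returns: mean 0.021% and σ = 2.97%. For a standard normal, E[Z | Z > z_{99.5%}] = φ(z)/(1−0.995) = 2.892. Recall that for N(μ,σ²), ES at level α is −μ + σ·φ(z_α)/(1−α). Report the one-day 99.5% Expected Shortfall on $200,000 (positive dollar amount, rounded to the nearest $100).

ES = −(0.021%) + 2.97% × 2.892 = 8.568%.
On $200,000: 0.08568 × $200,000 = $17,136.

$17,100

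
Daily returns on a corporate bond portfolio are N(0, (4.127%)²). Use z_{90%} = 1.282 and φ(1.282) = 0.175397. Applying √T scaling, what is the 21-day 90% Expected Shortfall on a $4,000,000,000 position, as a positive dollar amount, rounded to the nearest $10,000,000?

σ_{21d} = 4.127% × √21 = 18.912%.
ES multiplier = φ(z)/(1−α) = 0.175397/0.1 = 1.754.
ES = 18.912% × 1.754 = 33.172%; on $4,000,000,000: $1,326,880,000.

$1,330,000,000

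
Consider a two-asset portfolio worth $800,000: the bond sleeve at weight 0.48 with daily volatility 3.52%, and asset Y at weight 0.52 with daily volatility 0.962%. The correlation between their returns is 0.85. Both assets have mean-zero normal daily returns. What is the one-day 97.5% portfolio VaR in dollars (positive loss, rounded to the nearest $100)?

σ_p² = 0.48²·3.52² + 0.52²·0.962² + 2·0.85·0.48·0.52·3.52·0.962 = 4.5418 (%²).
σ_p = √4.5418 = 2.131%.
At 97.5%, z = 1.960.
VaR = 1.960 × 2.131% = 4.177%; on $800,000 that is $33,416.

$33,400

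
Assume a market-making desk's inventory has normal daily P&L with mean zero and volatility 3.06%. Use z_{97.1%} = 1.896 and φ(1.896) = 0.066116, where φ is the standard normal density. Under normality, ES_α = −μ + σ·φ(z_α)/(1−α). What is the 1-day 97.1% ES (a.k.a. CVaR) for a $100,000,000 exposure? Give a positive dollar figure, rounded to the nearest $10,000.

Tail multiplier: φ(z)/(1−α) = 0.066116 / 0.029 = 2.280.
ES = 3.06% × 2.280 = 6.977%.
On $100,000,000: 0.06977 × $100,000,000 = $6,977,000.

$6,980,000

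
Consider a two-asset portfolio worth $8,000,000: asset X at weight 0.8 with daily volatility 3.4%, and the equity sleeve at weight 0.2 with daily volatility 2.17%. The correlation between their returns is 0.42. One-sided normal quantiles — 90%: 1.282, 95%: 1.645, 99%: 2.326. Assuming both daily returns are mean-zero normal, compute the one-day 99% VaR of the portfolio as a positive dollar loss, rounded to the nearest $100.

σ_p² = 0.8²·3.4² + 0.2²·2.17² + 2·0.42·0.8·0.2·3.4·2.17 = 8.5784 (%²).
σ_p = √8.5784 = 2.929%.
VaR = 2.326 × 2.929% = 6.813%; on $8,000,000 that is $545,040.

$545,000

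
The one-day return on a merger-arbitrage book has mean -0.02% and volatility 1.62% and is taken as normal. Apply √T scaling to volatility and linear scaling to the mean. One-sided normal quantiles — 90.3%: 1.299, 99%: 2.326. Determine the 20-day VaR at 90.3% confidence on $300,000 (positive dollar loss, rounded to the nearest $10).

$29,430

σ_{20d} = 1.62% × √20 = 7.245%; μ_{20d} = 20 × -0.02% = -0.400%.
VaR = −(-0.400%) + 1.299 × 7.245% = 9.811%.
On $300,000: 0.09811 × $300,000 = $29,433.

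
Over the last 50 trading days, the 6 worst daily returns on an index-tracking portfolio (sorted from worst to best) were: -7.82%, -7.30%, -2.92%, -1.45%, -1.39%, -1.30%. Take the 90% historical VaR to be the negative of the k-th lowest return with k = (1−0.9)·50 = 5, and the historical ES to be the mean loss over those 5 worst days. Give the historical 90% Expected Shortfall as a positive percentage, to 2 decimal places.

4.18%

The 5 worst returns sum to -20.88%.
ES = −(-20.88%) / 5 = 4.176% ≈ 4.18%.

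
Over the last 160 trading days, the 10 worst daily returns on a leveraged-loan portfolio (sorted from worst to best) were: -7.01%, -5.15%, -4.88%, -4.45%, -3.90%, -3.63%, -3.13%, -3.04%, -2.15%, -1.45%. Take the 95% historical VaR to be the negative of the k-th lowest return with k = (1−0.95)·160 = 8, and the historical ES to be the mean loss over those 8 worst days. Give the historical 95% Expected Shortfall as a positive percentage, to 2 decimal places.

4.40%

The 8 worst returns sum to -35.19%.
ES = −(-35.19%) / 8 = 4.39875% ≈ 4.40%.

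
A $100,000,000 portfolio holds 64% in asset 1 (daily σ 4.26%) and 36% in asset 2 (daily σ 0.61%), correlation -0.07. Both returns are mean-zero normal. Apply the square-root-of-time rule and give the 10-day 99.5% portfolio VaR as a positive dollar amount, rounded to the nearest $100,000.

$22,200,000

σ_p = √(0.64²·4.26² + 0.36²·0.61² + 2·-0.07·0.64·0.36·4.26·0.61) = 2.720%.
σ_{10d} = 2.720% × √10 = 8.601%.
z(99.5%) = 2.576.
VaR = 2.576 × 8.601% = 22.156%; on $100,000,000 that is $22,156,000.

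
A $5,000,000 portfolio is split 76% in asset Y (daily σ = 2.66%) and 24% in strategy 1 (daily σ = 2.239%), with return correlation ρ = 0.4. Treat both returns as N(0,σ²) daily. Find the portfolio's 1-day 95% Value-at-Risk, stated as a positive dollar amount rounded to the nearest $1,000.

σ_p² = 0.76²·2.66² + 0.24²·2.239² + 2·0.4·0.76·0.24·2.66·2.239 = 5.2447 (%²).
σ_p = √5.2447 = 2.290%.
At 95%, z = 1.645.
VaR = 1.645 × 2.290% = 3.767%; on $5,000,000 that is $188,350.

$188,000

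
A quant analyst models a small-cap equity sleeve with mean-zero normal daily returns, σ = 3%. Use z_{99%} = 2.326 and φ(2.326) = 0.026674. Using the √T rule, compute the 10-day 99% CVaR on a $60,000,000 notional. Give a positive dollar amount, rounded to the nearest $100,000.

$15,200,000

σ_{10d} = 3% × √10 = 9.487%.
ES multiplier = φ(z)/(1−α) = 0.026674/0.01 = 2.667.
ES = 9.487% × 2.667 = 25.302%; on $60,000,000: $15,181,200.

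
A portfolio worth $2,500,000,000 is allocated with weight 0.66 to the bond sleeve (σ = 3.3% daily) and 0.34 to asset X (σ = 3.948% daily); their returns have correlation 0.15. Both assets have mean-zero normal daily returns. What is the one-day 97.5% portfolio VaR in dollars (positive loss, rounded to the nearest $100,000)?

$133,500,000

σ_p² = 0.66²·3.3² + 0.34²·3.948² + 2·0.15·0.66·0.34·3.3·3.948 = 7.4226 (%²).
σ_p = √7.4226 = 2.724%.
At 97.5%, z = 1.960.
VaR = 1.960 × 2.724% = 5.339%; on $2,500,000,000 that is $133,475,000.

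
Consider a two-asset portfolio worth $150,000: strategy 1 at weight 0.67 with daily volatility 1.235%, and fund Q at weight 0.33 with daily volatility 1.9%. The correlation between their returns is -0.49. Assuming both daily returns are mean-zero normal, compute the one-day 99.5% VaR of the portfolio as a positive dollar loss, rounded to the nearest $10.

$2,920

σ_p² = 0.67²·1.235² + 0.33²·1.9² + 2·-0.49·0.67·0.33·1.235·1.9 = 0.5694 (%²).
σ_p = √0.5694 = 0.755%.
At 99.5%, z = 2.576.
VaR = 2.576 × 0.755% = 1.945%; on $150,000 that is $2,918.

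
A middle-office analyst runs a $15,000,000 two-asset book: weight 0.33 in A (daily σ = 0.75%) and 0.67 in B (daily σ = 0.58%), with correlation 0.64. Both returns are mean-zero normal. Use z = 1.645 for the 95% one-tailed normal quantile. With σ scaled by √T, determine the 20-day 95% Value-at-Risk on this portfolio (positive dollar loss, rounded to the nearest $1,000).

σ_p = √(0.33²·0.75² + 0.67²·0.58² + 2·0.64·0.33·0.67·0.75·0.58) = 0.579%.
σ_{20d} = 0.579% × √20 = 2.589%.
VaR = 1.645 × 2.589% = 4.259%; on $15,000,000 that is $638,850.

$639,000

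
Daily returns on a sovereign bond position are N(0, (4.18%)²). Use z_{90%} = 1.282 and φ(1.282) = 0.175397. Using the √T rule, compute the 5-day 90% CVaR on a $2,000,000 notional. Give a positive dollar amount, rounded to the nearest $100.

σ_{5d} = 4.18% × √5 = 9.347%.
ES multiplier = φ(z)/(1−α) = 0.175397/0.1 = 1.754.
ES = 9.347% × 1.754 = 16.395%; on $2,000,000: $327,900.

$327,900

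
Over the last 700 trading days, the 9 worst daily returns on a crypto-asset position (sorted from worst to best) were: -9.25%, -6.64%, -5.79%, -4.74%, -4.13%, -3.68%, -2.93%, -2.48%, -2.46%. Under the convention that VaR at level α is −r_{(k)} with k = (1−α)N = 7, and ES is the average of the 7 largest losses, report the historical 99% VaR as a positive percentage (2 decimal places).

k = 7; the 7th lowest return is -2.93%, so VaR = 2.93%.

2.93%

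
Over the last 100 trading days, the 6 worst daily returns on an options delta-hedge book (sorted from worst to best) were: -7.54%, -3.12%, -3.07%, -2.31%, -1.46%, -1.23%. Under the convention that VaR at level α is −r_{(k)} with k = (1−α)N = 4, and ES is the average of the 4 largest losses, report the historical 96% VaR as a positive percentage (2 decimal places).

k = 4; the 4th lowest return is -2.31%, so VaR = 2.31%.

2.31%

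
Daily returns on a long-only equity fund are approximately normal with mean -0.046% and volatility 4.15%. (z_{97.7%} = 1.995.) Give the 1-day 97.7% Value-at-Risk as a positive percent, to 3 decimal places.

VaR = −μ + z·σ = −(-0.046%) + 1.995 × 4.15% = 8.325%.

8.325%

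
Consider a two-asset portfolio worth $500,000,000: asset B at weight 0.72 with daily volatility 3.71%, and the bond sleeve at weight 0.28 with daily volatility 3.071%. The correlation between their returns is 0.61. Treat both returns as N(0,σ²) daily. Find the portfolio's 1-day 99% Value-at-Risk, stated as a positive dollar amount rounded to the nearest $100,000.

σ_p² = 0.72²·3.71² + 0.28²·3.071² + 2·0.61·0.72·0.28·3.71·3.071 = 10.6769 (%²).
σ_p = √10.6769 = 3.268%.
At 99%, z = 2.326.
VaR = 2.326 × 3.268% = 7.601%; on $500,000,000 that is $38,005,000.

$38,000,000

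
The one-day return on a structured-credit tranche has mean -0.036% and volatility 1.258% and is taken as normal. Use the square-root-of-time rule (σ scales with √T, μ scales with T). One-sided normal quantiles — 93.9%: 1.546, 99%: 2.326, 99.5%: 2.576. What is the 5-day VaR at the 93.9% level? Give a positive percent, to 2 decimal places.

4.53%

σ_{5d} = 1.258% × √5 = 2.813%; μ_{5d} = 5 × -0.036% = -0.180%.
VaR = −(-0.180%) + 1.546 × 2.813% = 4.529%.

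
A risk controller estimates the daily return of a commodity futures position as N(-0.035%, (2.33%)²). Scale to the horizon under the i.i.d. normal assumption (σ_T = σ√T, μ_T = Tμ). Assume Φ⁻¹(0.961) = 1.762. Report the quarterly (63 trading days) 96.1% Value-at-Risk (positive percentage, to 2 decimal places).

34.79%

σ_{63d} = 2.33% × √63 = 18.494%; μ_{63d} = 63 × -0.035% = -2.205%.
VaR = −(-2.205%) + 1.762 × 18.494% = 34.791%.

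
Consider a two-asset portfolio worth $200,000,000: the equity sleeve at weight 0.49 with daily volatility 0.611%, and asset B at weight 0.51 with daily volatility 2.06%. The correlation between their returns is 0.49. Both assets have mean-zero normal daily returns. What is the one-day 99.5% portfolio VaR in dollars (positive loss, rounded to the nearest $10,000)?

σ_p² = 0.49²·0.611² + 0.51²·2.06² + 2·0.49·0.49·0.51·0.611·2.06 = 1.5016 (%²).
σ_p = √1.5016 = 1.225%.
At 99.5%, z = 2.576.
VaR = 2.576 × 1.225% = 3.156%; on $200,000,000 that is $6,312,000.

$6,310,000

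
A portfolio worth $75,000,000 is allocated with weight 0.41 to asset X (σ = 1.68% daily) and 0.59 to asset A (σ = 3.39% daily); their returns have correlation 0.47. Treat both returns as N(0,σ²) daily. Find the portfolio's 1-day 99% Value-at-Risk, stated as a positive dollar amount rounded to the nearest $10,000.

σ_p² = 0.41²·1.68² + 0.59²·3.39² + 2·0.47·0.41·0.59·1.68·3.39 = 5.7699 (%²).
σ_p = √5.7699 = 2.402%.
At 99%, z = 2.326.
VaR = 2.326 × 2.402% = 5.587%; on $75,000,000 that is $4,190,250.

$4,190,000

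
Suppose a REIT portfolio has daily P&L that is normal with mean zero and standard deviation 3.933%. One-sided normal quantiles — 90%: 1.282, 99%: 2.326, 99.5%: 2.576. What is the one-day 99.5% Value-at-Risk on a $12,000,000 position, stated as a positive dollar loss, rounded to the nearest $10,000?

VaR = z·σ = 2.576 × 3.933% = 10.131%.
On $12,000,000: 0.10131 × $12,000,000 = $1,215,720.

$1,220,000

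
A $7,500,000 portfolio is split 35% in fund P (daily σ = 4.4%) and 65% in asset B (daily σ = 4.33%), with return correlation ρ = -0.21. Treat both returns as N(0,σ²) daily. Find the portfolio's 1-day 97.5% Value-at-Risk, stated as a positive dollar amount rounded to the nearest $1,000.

$428,000

σ_p² = 0.35²·4.4² + 0.65²·4.33² + 2·-0.21·0.35·0.65·4.4·4.33 = 8.4726 (%²).
σ_p = √8.4726 = 2.911%.
At 97.5%, z = 1.960.
VaR = 1.960 × 2.911% = 5.706%; on $7,500,000 that is $427,950.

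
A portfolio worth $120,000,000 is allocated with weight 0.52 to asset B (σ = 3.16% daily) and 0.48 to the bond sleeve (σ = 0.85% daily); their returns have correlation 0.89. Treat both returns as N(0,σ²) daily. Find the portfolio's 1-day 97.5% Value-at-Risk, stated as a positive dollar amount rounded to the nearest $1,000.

σ_p² = 0.52²·3.16² + 0.48²·0.85² + 2·0.89·0.52·0.48·3.16·0.85 = 4.0599 (%²).
σ_p = √4.0599 = 2.015%.
At 97.5%, z = 1.960.
VaR = 1.960 × 2.015% = 3.949%; on $120,000,000 that is $4,738,800.

$4,739,000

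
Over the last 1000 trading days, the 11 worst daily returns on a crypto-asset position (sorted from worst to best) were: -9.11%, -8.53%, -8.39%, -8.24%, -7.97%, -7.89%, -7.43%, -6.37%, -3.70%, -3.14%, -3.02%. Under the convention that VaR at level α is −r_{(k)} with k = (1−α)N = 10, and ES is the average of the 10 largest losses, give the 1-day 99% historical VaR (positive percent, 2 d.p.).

k = 10; the 10th lowest return is -3.14%, so VaR = 3.14%.

3.14%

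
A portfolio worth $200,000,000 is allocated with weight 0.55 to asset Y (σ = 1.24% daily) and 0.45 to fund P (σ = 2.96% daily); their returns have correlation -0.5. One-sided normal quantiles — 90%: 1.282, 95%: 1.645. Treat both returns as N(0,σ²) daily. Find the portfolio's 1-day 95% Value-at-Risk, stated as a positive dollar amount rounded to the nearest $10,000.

σ_p² = 0.55²·1.24² + 0.45²·2.96² + 2·-0.5·0.55·0.45·1.24·2.96 = 1.3309 (%²).
σ_p = √1.3309 = 1.154%.
VaR = 1.645 × 1.154% = 1.898%; on $200,000,000 that is $3,796,000.

$3,800,000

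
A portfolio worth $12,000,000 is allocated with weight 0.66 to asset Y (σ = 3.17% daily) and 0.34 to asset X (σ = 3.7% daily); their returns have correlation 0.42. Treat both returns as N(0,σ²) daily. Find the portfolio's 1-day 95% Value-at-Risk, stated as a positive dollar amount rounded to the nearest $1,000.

σ_p² = 0.66²·3.17² + 0.34²·3.7² + 2·0.42·0.66·0.34·3.17·3.7 = 8.1707 (%²).
σ_p = √8.1707 = 2.858%.
At 95%, z = 1.645.
VaR = 1.645 × 2.858% = 4.701%; on $12,000,000 that is $564,120.

$564,000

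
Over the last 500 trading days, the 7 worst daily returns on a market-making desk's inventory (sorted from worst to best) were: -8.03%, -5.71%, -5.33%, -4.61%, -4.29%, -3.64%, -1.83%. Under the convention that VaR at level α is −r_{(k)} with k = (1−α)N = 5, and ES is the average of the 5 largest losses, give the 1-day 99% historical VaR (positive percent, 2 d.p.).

k = 5; the 5th lowest return is -4.29%, so VaR = 4.29%.

4.29%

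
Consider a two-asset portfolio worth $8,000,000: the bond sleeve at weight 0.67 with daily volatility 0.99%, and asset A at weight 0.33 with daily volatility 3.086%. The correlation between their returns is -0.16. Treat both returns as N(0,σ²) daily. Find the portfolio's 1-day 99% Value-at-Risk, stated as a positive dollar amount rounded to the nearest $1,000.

$209,000

σ_p² = 0.67²·0.99² + 0.33²·3.086² + 2·-0.16·0.67·0.33·0.99·3.086 = 1.2609 (%²).
σ_p = √1.2609 = 1.123%.
At 99%, z = 2.326.
VaR = 2.326 × 1.123% = 2.612%; on $8,000,000 that is $208,960.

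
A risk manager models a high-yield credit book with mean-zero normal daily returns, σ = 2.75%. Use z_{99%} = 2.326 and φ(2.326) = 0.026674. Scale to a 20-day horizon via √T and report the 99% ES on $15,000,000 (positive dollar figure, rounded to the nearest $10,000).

$4,920,000

σ_{20d} = 2.75% × √20 = 12.298%.
ES multiplier = φ(z)/(1−α) = 0.026674/0.01 = 2.667.
ES = 12.298% × 2.667 = 32.799%; on $15,000,000: $4,919,850.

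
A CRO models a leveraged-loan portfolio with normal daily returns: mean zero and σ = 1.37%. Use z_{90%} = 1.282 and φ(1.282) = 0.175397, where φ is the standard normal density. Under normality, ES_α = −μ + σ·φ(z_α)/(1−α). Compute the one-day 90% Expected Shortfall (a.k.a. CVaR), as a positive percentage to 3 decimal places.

2.403%

Tail multiplier: φ(z)/(1−α) = 0.175397 / 0.1 = 1.754.
ES = 1.37% × 1.754 = 2.403%.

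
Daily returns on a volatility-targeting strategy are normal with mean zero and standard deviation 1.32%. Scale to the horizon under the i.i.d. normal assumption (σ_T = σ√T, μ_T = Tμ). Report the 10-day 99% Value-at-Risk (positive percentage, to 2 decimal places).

9.71%

At 99%, z = 2.326.
σ_{10d} = 1.32% × √10 = 4.174%.
VaR = 2.326 × 4.174% = 9.709%.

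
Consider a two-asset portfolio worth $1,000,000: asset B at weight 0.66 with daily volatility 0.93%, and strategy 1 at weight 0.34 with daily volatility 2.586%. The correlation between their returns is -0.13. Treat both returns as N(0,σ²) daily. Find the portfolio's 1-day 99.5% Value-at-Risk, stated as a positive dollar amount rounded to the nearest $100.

$25,900

σ_p² = 0.66²·0.93² + 0.34²·2.586² + 2·-0.13·0.66·0.34·0.93·2.586 = 1.0095 (%²).
σ_p = √1.0095 = 1.005%.
At 99.5%, z = 2.576.
VaR = 2.576 × 1.005% = 2.589%; on $1,000,000 that is $25,890.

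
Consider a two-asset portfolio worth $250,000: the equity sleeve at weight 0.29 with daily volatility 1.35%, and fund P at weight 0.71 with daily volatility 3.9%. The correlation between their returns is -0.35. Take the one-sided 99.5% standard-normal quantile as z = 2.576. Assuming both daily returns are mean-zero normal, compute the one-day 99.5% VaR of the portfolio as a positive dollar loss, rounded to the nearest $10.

σ_p² = 0.29²·1.35² + 0.71²·3.9² + 2·-0.35·0.29·0.71·1.35·3.9 = 7.0618 (%²).
σ_p = √7.0618 = 2.657%.
VaR = 2.576 × 2.657% = 6.844%; on $250,000 that is $17,110.

$17,110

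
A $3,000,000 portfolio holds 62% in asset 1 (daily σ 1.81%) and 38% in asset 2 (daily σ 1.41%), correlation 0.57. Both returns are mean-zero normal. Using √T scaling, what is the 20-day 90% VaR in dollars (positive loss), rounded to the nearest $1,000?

σ_p = √(0.62²·1.81² + 0.38²·1.41² + 2·0.57·0.62·0.38·1.81·1.41) = 1.494%.
σ_{20d} = 1.494% × √20 = 6.681%.
z(90%) = 1.282.
VaR = 1.282 × 6.681% = 8.565%; on $3,000,000 that is $256,950.

$257,000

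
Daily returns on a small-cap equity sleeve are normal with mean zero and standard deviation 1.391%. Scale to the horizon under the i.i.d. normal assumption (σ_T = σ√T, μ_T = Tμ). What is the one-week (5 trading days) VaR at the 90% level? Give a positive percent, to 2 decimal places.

3.99%

At 90%, z = 1.282.
σ_{5d} = 1.391% × √5 = 3.110%.
VaR = 1.282 × 3.110% = 3.987%.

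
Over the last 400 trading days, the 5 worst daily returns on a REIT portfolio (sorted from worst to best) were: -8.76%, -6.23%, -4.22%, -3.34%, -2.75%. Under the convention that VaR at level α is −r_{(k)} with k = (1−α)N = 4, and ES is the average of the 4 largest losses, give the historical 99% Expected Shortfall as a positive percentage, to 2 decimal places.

5.64%

The 4 worst returns sum to -22.55%.
ES = −(-22.55%) / 4 = 5.6375% ≈ 5.64%.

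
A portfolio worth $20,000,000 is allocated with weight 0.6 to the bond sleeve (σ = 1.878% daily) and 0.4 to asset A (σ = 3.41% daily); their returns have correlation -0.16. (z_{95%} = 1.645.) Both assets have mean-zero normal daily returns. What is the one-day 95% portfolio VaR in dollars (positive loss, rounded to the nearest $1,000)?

σ_p² = 0.6²·1.878² + 0.4²·3.41² + 2·-0.16·0.6·0.4·1.878·3.41 = 2.6383 (%²).
σ_p = √2.6383 = 1.624%.
VaR = 1.645 × 1.624% = 2.671%; on $20,000,000 that is $534,200.

$534,000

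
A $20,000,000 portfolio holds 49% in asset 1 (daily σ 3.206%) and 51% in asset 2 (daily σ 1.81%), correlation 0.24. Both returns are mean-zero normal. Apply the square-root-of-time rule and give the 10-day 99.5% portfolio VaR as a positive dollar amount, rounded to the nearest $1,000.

$3,265,000

σ_p = √(0.49²·3.206² + 0.51²·1.81² + 2·0.24·0.49·0.51·3.206·1.81) = 2.004%.
σ_{10d} = 2.004% × √10 = 6.337%.
z(99.5%) = 2.576.
VaR = 2.576 × 6.337% = 16.324%; on $20,000,000 that is $3,264,800.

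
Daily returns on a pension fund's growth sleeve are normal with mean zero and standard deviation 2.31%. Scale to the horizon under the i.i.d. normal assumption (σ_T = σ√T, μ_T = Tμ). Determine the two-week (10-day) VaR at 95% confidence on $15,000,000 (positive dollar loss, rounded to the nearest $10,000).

At 95%, z = 1.645.
σ_{10d} = 2.31% × √10 = 7.305%.
VaR = 1.645 × 7.305% = 12.017%.
On $15,000,000: 0.12017 × $15,000,000 = $1,802,550.

$1,800,000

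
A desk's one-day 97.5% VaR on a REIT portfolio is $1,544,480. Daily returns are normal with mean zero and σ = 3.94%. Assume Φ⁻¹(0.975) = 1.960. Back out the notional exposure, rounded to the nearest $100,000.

VaR as a fraction of value: z·σ = 1.960 × 3.94% = 7.7224%.
Position = $1,544,480 / 0.077224 = $20,000,000.

$20,000,000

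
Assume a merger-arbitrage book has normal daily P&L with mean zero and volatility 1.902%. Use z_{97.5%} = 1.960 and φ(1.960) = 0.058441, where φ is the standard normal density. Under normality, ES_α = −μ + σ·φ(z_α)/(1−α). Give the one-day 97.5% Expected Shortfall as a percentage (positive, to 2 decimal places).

4.45%

Tail multiplier: φ(z)/(1−α) = 0.058441 / 0.025 = 2.338.
ES = 1.902% × 2.338 = 4.447%.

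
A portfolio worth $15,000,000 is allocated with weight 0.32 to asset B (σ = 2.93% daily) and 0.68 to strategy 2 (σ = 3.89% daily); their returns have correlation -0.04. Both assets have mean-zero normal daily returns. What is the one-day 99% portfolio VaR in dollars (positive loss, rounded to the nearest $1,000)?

σ_p² = 0.32²·2.93² + 0.68²·3.89² + 2·-0.04·0.32·0.68·2.93·3.89 = 7.6778 (%²).
σ_p = √7.6778 = 2.771%.
At 99%, z = 2.326.
VaR = 2.326 × 2.771% = 6.445%; on $15,000,000 that is $966,750.

$967,000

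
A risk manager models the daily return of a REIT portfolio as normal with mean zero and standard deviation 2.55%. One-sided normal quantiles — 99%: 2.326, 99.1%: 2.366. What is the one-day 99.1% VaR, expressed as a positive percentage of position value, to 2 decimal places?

VaR = z·σ = 2.366 × 2.55% = 6.033%.

6.03%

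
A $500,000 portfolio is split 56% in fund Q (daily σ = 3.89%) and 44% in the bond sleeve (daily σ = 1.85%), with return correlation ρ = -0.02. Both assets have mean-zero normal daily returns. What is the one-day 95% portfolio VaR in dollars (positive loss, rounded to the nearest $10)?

$19,000

σ_p² = 0.56²·3.89² + 0.44²·1.85² + 2·-0.02·0.56·0.44·3.89·1.85 = 5.3371 (%²).
σ_p = √5.3371 = 2.310%.
At 95%, z = 1.645.
VaR = 1.645 × 2.310% = 3.800%; on $500,000 that is $19,000.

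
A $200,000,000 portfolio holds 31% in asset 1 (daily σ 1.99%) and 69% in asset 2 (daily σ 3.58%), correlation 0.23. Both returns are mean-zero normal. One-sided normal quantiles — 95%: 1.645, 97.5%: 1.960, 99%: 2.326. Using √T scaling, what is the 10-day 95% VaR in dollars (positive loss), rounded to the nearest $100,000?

$27,900,000

σ_p = √(0.31²·1.99² + 0.69²·3.58² + 2·0.23·0.31·0.69·1.99·3.58) = 2.680%.
σ_{10d} = 2.680% × √10 = 8.475%.
VaR = 1.645 × 8.475% = 13.941%; on $200,000,000 that is $27,882,000.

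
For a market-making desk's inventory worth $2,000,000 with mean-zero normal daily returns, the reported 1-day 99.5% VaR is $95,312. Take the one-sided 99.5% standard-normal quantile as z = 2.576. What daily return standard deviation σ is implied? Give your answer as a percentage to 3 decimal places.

VaR as a fraction: $95,312 / $2,000,000 = 4.766%.
σ = VaR / z = 4.766% / 2.576 = 1.850%.

1.850%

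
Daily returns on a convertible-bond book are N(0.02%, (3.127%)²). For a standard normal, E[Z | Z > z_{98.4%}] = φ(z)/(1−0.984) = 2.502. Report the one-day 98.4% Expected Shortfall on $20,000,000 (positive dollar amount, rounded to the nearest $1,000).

ES = −(0.02%) + 3.127% × 2.502 = 7.804%.
On $20,000,000: 0.07804 × $20,000,000 = $1,560,800.

$1,561,000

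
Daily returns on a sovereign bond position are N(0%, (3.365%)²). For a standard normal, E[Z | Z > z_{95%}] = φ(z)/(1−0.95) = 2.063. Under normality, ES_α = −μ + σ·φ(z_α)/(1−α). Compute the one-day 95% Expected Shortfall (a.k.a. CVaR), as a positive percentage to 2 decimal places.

6.94%

ES = 3.365% × 2.063 = 6.942%.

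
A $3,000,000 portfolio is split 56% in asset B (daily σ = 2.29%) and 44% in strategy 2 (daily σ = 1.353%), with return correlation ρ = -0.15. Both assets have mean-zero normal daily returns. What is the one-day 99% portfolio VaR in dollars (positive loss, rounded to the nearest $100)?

$92,800

σ_p² = 0.56²·2.29² + 0.44²·1.353² + 2·-0.15·0.56·0.44·2.29·1.353 = 1.7699 (%²).
σ_p = √1.7699 = 1.330%.
At 99%, z = 2.326.
VaR = 2.326 × 1.330% = 3.094%; on $3,000,000 that is $92,820.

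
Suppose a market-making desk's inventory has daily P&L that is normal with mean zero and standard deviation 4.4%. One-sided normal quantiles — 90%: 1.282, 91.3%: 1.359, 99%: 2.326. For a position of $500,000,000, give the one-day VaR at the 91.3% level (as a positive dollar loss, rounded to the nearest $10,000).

VaR = z·σ = 1.359 × 4.4% = 5.980%.
On $500,000,000: 0.05980 × $500,000,000 = $29,900,000.

$29,900,000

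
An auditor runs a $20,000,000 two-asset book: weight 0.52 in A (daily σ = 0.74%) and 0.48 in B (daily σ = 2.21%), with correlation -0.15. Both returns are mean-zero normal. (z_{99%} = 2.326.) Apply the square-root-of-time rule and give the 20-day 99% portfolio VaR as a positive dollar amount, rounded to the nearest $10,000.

$2,230,000

σ_p = √(0.52²·0.74² + 0.48²·2.21² + 2·-0.15·0.52·0.48·0.74·2.21) = 1.073%.
σ_{20d} = 1.073% × √20 = 4.799%.
VaR = 2.326 × 4.799% = 11.162%; on $20,000,000 that is $2,232,400.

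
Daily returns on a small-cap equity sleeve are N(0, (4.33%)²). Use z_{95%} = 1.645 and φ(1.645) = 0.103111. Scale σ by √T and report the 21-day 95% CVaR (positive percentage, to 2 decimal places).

40.92%

σ_{21d} = 4.33% × √21 = 19.843%.
ES multiplier = φ(z)/(1−α) = 0.103111/0.05 = 2.062.
ES = 19.843% × 2.062 = 40.916%.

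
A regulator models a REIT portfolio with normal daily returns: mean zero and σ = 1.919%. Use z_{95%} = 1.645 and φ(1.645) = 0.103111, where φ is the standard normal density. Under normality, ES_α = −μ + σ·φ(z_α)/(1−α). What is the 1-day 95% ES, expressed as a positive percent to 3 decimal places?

3.957%

Tail multiplier: φ(z)/(1−α) = 0.103111 / 0.05 = 2.062.
ES = 1.919% × 2.062 = 3.957%.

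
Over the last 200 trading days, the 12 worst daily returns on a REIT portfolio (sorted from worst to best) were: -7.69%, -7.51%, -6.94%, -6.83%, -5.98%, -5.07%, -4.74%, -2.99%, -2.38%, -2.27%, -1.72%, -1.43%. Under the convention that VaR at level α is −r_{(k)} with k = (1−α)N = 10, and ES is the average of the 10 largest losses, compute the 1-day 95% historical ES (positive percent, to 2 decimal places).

The 10 worst returns sum to -52.40%.
ES = −(-52.40%) / 10 = 5.24%.

5.24%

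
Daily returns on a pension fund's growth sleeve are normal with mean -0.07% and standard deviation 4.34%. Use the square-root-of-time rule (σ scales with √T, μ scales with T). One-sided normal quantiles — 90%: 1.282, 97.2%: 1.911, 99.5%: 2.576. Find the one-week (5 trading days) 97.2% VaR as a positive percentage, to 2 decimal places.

σ_{5d} = 4.34% × √5 = 9.705%; μ_{5d} = 5 × -0.07% = -0.350%.
VaR = −(-0.350%) + 1.911 × 9.705% = 18.896%.

18.90%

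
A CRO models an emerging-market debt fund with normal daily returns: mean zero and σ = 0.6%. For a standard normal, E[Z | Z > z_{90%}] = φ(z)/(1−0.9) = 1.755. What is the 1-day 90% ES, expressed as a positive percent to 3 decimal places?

1.053%

ES = 0.6% × 1.755 = 1.053%.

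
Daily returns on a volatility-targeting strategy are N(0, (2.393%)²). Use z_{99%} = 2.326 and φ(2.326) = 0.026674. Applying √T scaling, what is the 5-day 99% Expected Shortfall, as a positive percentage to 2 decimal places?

σ_{5d} = 2.393% × √5 = 5.351%.
ES multiplier = φ(z)/(1−α) = 0.026674/0.01 = 2.667.
ES = 5.351% × 2.667 = 14.271%.

14.27%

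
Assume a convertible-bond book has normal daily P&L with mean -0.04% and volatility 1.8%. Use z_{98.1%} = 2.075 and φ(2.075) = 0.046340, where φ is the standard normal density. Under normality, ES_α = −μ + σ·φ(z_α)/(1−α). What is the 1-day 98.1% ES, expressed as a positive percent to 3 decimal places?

Tail multiplier: φ(z)/(1−α) = 0.046340 / 0.019 = 2.439.
ES = −(-0.04%) + 1.8% × 2.439 = 4.430%.

4.430%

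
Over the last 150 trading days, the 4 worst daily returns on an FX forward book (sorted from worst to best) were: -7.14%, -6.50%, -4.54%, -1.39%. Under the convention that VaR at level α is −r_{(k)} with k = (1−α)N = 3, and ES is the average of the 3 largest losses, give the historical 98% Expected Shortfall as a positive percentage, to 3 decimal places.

The 3 worst returns sum to -18.18%.
ES = −(-18.18%) / 3 = 6.06% ≈ 6.060%.

6.060%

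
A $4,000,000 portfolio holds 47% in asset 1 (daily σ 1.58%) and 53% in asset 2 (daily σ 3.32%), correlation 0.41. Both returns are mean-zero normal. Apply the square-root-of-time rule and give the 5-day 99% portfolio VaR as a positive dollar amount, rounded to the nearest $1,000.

σ_p = √(0.47²·1.58² + 0.53²·3.32² + 2·0.41·0.47·0.53·1.58·3.32) = 2.172%.
σ_{5d} = 2.172% × √5 = 4.857%.
z(99%) = 2.326.
VaR = 2.326 × 4.857% = 11.297%; on $4,000,000 that is $451,880.

$452,000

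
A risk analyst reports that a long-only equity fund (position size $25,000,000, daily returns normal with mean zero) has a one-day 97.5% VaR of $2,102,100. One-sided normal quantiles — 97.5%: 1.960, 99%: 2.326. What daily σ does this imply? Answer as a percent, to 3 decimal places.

4.290%

VaR as a fraction: $2,102,100 / $25,000,000 = 8.408%.
σ = VaR / z = 8.408% / 1.960 = 4.290%.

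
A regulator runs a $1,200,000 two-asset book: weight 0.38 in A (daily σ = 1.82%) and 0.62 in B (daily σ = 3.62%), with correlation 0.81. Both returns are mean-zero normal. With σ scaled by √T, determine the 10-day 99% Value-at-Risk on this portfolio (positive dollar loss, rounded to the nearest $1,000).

$250,000

σ_p = √(0.38²·1.82² + 0.62²·3.62² + 2·0.81·0.38·0.62·1.82·3.62) = 2.834%.
σ_{10d} = 2.834% × √10 = 8.962%.
z(99%) = 2.326.
VaR = 2.326 × 8.962% = 20.846%; on $1,200,000 that is $250,152.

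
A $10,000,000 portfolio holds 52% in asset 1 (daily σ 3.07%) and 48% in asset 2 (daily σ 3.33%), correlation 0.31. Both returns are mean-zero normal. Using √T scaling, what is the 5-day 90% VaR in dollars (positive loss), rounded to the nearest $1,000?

$741,000

σ_p = √(0.52²·3.07² + 0.48²·3.33² + 2·0.31·0.52·0.48·3.07·3.33) = 2.586%.
σ_{5d} = 2.586% × √5 = 5.782%.
z(90%) = 1.282.
VaR = 1.282 × 5.782% = 7.413%; on $10,000,000 that is $741,300.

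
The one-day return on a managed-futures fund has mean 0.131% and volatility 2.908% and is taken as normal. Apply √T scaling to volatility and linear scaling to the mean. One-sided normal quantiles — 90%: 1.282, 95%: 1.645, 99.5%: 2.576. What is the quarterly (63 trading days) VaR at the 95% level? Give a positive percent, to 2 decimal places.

σ_{63d} = 2.908% × √63 = 23.082%; μ_{63d} = 63 × 0.131% = 8.253%.
VaR = −(8.253%) + 1.645 × 23.082% = 29.717%.

29.72%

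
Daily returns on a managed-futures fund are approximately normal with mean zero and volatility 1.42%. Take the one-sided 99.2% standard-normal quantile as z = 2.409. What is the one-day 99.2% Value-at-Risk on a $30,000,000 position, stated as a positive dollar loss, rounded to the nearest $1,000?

VaR = z·σ = 2.409 × 1.42% = 3.421%.
On $30,000,000: 0.03421 × $30,000,000 = $1,026,300.

$1,026,000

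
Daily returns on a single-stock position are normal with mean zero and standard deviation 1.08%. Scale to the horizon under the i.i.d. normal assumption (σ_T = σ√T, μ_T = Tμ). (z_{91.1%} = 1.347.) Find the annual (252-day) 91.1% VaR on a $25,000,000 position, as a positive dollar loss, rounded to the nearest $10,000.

σ_{252d} = 1.08% × √252 = 17.144%.
VaR = 1.347 × 17.144% = 23.093%.
On $25,000,000: 0.23093 × $25,000,000 = $5,773,250.

$5,770,000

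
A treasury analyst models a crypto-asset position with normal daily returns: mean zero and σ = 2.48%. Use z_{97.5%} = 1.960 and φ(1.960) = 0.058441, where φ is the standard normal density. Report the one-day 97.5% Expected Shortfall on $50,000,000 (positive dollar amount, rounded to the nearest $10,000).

Tail multiplier: φ(z)/(1−α) = 0.058441 / 0.025 = 2.338.
ES = 2.48% × 2.338 = 5.798%.
On $50,000,000: 0.05798 × $50,000,000 = $2,899,000.

$2,900,000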